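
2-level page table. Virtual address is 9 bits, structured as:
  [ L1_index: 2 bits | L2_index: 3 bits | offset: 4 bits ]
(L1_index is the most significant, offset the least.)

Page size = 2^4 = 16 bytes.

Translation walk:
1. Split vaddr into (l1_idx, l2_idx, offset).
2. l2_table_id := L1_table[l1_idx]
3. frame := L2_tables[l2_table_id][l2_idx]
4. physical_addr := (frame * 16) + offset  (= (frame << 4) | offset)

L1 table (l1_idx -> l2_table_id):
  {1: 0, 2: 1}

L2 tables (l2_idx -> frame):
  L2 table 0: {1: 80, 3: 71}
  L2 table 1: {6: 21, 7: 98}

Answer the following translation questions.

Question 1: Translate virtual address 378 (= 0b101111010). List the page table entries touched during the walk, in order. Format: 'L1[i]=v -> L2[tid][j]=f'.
vaddr = 378 = 0b101111010
Split: l1_idx=2, l2_idx=7, offset=10

Answer: L1[2]=1 -> L2[1][7]=98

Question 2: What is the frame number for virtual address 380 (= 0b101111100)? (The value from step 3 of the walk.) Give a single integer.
Answer: 98

Derivation:
vaddr = 380: l1_idx=2, l2_idx=7
L1[2] = 1; L2[1][7] = 98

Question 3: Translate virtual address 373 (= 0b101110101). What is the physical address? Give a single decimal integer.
Answer: 1573

Derivation:
vaddr = 373 = 0b101110101
Split: l1_idx=2, l2_idx=7, offset=5
L1[2] = 1
L2[1][7] = 98
paddr = 98 * 16 + 5 = 1573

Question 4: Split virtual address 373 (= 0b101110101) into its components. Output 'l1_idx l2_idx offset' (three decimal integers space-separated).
vaddr = 373 = 0b101110101
  top 2 bits -> l1_idx = 2
  next 3 bits -> l2_idx = 7
  bottom 4 bits -> offset = 5

Answer: 2 7 5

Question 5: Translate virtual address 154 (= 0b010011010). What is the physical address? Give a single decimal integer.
Answer: 1290

Derivation:
vaddr = 154 = 0b010011010
Split: l1_idx=1, l2_idx=1, offset=10
L1[1] = 0
L2[0][1] = 80
paddr = 80 * 16 + 10 = 1290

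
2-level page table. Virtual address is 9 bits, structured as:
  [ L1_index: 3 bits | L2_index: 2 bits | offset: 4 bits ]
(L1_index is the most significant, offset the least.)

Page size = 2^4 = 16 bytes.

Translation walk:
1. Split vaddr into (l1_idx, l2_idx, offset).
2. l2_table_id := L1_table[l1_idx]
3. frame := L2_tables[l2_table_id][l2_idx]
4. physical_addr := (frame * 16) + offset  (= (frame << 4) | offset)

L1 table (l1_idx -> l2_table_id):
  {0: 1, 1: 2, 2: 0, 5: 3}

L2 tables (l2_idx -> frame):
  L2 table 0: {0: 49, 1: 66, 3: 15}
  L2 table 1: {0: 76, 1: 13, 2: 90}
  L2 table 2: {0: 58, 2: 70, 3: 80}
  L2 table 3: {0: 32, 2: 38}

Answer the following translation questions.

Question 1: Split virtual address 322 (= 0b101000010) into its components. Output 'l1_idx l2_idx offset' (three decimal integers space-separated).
Answer: 5 0 2

Derivation:
vaddr = 322 = 0b101000010
  top 3 bits -> l1_idx = 5
  next 2 bits -> l2_idx = 0
  bottom 4 bits -> offset = 2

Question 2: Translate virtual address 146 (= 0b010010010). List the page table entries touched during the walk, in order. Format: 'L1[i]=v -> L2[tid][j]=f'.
Answer: L1[2]=0 -> L2[0][1]=66

Derivation:
vaddr = 146 = 0b010010010
Split: l1_idx=2, l2_idx=1, offset=2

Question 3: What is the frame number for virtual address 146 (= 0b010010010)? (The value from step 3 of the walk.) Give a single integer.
Answer: 66

Derivation:
vaddr = 146: l1_idx=2, l2_idx=1
L1[2] = 0; L2[0][1] = 66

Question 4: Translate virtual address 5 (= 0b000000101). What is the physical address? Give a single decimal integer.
Answer: 1221

Derivation:
vaddr = 5 = 0b000000101
Split: l1_idx=0, l2_idx=0, offset=5
L1[0] = 1
L2[1][0] = 76
paddr = 76 * 16 + 5 = 1221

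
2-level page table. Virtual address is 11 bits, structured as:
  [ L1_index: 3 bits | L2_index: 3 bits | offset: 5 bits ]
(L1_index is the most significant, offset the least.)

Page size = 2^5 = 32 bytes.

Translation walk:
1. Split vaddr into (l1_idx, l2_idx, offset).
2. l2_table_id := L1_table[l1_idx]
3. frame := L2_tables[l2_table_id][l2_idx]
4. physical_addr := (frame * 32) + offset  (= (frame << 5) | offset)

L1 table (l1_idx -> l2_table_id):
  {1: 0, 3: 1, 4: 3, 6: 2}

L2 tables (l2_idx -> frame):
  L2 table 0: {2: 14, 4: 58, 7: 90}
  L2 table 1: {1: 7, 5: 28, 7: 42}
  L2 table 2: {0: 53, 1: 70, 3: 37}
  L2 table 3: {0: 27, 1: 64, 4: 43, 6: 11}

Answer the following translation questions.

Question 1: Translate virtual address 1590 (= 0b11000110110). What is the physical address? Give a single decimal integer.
vaddr = 1590 = 0b11000110110
Split: l1_idx=6, l2_idx=1, offset=22
L1[6] = 2
L2[2][1] = 70
paddr = 70 * 32 + 22 = 2262

Answer: 2262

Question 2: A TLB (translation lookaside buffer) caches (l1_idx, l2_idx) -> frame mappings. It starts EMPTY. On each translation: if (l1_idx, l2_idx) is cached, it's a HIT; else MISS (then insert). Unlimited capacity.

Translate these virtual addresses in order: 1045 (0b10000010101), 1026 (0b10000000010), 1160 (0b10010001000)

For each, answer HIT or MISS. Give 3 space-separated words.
vaddr=1045: (4,0) not in TLB -> MISS, insert
vaddr=1026: (4,0) in TLB -> HIT
vaddr=1160: (4,4) not in TLB -> MISS, insert

Answer: MISS HIT MISS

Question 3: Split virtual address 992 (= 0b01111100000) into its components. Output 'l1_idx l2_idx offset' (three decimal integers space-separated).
vaddr = 992 = 0b01111100000
  top 3 bits -> l1_idx = 3
  next 3 bits -> l2_idx = 7
  bottom 5 bits -> offset = 0

Answer: 3 7 0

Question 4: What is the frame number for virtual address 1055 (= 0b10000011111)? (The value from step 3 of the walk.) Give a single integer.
vaddr = 1055: l1_idx=4, l2_idx=0
L1[4] = 3; L2[3][0] = 27

Answer: 27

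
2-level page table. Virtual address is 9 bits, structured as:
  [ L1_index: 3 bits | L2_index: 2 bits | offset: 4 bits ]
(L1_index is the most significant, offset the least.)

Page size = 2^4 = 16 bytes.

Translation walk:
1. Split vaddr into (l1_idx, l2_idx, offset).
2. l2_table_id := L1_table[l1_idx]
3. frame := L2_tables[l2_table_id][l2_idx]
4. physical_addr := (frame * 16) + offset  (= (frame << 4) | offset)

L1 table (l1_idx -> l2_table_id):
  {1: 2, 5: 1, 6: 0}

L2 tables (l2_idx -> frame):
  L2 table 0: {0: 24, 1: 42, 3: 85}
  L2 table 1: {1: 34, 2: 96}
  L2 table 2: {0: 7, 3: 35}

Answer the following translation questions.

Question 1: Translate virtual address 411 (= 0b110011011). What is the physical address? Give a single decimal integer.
Answer: 683

Derivation:
vaddr = 411 = 0b110011011
Split: l1_idx=6, l2_idx=1, offset=11
L1[6] = 0
L2[0][1] = 42
paddr = 42 * 16 + 11 = 683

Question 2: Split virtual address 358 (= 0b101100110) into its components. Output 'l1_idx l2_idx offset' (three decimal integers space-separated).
Answer: 5 2 6

Derivation:
vaddr = 358 = 0b101100110
  top 3 bits -> l1_idx = 5
  next 2 bits -> l2_idx = 2
  bottom 4 bits -> offset = 6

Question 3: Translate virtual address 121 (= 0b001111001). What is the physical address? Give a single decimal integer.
Answer: 569

Derivation:
vaddr = 121 = 0b001111001
Split: l1_idx=1, l2_idx=3, offset=9
L1[1] = 2
L2[2][3] = 35
paddr = 35 * 16 + 9 = 569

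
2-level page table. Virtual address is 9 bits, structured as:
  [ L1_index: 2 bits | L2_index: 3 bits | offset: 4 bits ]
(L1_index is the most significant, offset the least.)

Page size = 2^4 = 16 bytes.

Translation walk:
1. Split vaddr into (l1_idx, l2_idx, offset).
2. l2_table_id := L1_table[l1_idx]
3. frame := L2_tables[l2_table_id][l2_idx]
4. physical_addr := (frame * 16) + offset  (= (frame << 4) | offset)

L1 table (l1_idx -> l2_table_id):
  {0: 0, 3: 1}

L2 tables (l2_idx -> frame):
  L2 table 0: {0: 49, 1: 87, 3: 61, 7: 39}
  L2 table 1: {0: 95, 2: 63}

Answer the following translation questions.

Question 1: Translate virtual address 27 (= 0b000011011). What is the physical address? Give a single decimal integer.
vaddr = 27 = 0b000011011
Split: l1_idx=0, l2_idx=1, offset=11
L1[0] = 0
L2[0][1] = 87
paddr = 87 * 16 + 11 = 1403

Answer: 1403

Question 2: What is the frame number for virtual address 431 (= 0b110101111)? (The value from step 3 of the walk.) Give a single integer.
Answer: 63

Derivation:
vaddr = 431: l1_idx=3, l2_idx=2
L1[3] = 1; L2[1][2] = 63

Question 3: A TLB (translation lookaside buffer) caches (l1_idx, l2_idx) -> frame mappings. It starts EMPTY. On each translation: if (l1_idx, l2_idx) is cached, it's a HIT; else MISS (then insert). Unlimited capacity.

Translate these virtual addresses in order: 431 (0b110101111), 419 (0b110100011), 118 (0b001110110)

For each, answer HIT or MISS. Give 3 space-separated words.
vaddr=431: (3,2) not in TLB -> MISS, insert
vaddr=419: (3,2) in TLB -> HIT
vaddr=118: (0,7) not in TLB -> MISS, insert

Answer: MISS HIT MISS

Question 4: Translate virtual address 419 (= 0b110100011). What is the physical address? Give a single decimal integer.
vaddr = 419 = 0b110100011
Split: l1_idx=3, l2_idx=2, offset=3
L1[3] = 1
L2[1][2] = 63
paddr = 63 * 16 + 3 = 1011

Answer: 1011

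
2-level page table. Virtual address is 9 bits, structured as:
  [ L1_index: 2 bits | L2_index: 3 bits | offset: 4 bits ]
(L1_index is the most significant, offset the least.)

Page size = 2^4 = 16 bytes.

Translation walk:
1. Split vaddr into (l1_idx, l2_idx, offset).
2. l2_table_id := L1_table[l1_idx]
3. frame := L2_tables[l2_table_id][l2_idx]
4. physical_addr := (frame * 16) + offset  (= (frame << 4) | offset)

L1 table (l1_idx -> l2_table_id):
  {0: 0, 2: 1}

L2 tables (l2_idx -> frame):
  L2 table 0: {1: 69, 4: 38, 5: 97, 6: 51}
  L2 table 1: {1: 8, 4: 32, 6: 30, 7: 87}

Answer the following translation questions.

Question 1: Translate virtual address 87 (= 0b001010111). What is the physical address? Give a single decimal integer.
vaddr = 87 = 0b001010111
Split: l1_idx=0, l2_idx=5, offset=7
L1[0] = 0
L2[0][5] = 97
paddr = 97 * 16 + 7 = 1559

Answer: 1559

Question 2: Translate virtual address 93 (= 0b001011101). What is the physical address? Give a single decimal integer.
vaddr = 93 = 0b001011101
Split: l1_idx=0, l2_idx=5, offset=13
L1[0] = 0
L2[0][5] = 97
paddr = 97 * 16 + 13 = 1565

Answer: 1565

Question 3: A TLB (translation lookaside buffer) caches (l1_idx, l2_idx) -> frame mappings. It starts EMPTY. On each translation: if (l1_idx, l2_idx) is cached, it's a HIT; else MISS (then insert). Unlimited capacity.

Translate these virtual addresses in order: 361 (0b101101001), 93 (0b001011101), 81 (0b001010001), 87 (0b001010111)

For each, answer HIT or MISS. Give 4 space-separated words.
vaddr=361: (2,6) not in TLB -> MISS, insert
vaddr=93: (0,5) not in TLB -> MISS, insert
vaddr=81: (0,5) in TLB -> HIT
vaddr=87: (0,5) in TLB -> HIT

Answer: MISS MISS HIT HIT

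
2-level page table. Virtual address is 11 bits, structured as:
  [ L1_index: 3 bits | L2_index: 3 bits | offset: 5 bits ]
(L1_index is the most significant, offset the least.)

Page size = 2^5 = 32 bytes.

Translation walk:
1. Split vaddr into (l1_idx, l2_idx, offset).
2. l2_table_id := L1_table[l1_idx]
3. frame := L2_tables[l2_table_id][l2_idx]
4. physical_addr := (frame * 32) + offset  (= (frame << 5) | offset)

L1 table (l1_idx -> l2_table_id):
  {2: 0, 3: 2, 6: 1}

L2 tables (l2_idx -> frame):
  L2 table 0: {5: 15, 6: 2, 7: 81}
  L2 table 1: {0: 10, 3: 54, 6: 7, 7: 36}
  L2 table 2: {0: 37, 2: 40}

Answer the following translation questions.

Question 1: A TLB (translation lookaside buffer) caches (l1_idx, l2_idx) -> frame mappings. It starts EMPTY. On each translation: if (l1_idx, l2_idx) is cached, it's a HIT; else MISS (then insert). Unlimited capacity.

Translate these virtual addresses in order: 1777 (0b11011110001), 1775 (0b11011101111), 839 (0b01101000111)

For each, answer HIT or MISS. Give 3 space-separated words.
vaddr=1777: (6,7) not in TLB -> MISS, insert
vaddr=1775: (6,7) in TLB -> HIT
vaddr=839: (3,2) not in TLB -> MISS, insert

Answer: MISS HIT MISS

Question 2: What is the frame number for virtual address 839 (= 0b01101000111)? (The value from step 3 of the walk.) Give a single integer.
vaddr = 839: l1_idx=3, l2_idx=2
L1[3] = 2; L2[2][2] = 40

Answer: 40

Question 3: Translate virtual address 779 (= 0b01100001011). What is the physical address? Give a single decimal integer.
Answer: 1195

Derivation:
vaddr = 779 = 0b01100001011
Split: l1_idx=3, l2_idx=0, offset=11
L1[3] = 2
L2[2][0] = 37
paddr = 37 * 32 + 11 = 1195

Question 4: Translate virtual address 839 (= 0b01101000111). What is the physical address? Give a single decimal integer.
vaddr = 839 = 0b01101000111
Split: l1_idx=3, l2_idx=2, offset=7
L1[3] = 2
L2[2][2] = 40
paddr = 40 * 32 + 7 = 1287

Answer: 1287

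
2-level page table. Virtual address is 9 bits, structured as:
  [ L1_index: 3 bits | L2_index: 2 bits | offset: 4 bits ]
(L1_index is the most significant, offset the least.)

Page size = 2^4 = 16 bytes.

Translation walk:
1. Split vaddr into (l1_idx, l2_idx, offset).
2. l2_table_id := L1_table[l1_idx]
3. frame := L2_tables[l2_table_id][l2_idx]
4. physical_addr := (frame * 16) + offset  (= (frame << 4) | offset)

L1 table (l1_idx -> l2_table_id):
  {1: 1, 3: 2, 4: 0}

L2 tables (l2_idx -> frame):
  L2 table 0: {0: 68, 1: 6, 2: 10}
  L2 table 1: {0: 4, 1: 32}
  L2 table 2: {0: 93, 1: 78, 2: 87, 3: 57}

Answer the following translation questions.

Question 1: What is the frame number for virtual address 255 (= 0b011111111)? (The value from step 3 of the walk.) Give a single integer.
Answer: 57

Derivation:
vaddr = 255: l1_idx=3, l2_idx=3
L1[3] = 2; L2[2][3] = 57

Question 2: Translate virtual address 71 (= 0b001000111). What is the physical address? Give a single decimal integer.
Answer: 71

Derivation:
vaddr = 71 = 0b001000111
Split: l1_idx=1, l2_idx=0, offset=7
L1[1] = 1
L2[1][0] = 4
paddr = 4 * 16 + 7 = 71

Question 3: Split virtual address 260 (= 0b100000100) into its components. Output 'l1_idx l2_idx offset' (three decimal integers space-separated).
vaddr = 260 = 0b100000100
  top 3 bits -> l1_idx = 4
  next 2 bits -> l2_idx = 0
  bottom 4 bits -> offset = 4

Answer: 4 0 4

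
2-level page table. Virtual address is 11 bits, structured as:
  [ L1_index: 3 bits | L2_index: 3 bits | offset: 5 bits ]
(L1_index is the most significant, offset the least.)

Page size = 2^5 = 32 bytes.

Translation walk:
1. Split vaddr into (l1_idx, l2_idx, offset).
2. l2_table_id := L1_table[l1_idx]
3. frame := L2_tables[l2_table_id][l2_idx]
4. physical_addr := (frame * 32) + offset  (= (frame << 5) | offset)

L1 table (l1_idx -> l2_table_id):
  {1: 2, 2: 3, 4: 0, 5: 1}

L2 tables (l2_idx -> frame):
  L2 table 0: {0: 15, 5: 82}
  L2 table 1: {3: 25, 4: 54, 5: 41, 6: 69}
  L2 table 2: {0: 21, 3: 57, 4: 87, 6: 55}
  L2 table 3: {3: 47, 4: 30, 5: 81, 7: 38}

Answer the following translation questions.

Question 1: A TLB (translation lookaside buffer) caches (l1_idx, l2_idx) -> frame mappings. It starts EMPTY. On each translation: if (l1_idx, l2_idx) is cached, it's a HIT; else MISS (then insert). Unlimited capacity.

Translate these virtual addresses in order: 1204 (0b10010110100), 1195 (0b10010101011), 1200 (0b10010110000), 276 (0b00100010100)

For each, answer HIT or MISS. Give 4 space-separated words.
Answer: MISS HIT HIT MISS

Derivation:
vaddr=1204: (4,5) not in TLB -> MISS, insert
vaddr=1195: (4,5) in TLB -> HIT
vaddr=1200: (4,5) in TLB -> HIT
vaddr=276: (1,0) not in TLB -> MISS, insert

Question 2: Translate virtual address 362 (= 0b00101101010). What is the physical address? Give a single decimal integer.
vaddr = 362 = 0b00101101010
Split: l1_idx=1, l2_idx=3, offset=10
L1[1] = 2
L2[2][3] = 57
paddr = 57 * 32 + 10 = 1834

Answer: 1834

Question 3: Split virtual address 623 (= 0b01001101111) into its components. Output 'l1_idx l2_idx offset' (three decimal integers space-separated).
vaddr = 623 = 0b01001101111
  top 3 bits -> l1_idx = 2
  next 3 bits -> l2_idx = 3
  bottom 5 bits -> offset = 15

Answer: 2 3 15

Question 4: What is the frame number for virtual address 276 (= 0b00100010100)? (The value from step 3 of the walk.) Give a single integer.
vaddr = 276: l1_idx=1, l2_idx=0
L1[1] = 2; L2[2][0] = 21

Answer: 21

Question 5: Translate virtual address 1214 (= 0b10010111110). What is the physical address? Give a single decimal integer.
vaddr = 1214 = 0b10010111110
Split: l1_idx=4, l2_idx=5, offset=30
L1[4] = 0
L2[0][5] = 82
paddr = 82 * 32 + 30 = 2654

Answer: 2654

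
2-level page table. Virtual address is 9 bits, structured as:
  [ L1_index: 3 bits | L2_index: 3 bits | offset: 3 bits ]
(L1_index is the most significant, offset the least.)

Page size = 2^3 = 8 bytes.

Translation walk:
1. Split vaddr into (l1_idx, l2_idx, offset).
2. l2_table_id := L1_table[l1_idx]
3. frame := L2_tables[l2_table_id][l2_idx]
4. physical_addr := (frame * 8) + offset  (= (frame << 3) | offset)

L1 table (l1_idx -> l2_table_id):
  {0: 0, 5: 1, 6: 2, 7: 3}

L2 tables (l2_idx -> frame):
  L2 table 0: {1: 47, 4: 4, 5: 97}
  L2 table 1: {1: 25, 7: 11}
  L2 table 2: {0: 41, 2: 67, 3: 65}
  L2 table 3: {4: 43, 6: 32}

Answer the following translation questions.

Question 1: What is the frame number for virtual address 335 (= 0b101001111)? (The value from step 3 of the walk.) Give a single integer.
vaddr = 335: l1_idx=5, l2_idx=1
L1[5] = 1; L2[1][1] = 25

Answer: 25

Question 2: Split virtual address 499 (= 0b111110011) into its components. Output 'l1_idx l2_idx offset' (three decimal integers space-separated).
vaddr = 499 = 0b111110011
  top 3 bits -> l1_idx = 7
  next 3 bits -> l2_idx = 6
  bottom 3 bits -> offset = 3

Answer: 7 6 3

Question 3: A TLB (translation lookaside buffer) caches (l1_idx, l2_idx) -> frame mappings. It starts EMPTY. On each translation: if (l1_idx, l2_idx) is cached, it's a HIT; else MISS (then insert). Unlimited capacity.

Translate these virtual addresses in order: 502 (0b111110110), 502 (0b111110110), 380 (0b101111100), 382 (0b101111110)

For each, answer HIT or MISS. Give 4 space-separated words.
vaddr=502: (7,6) not in TLB -> MISS, insert
vaddr=502: (7,6) in TLB -> HIT
vaddr=380: (5,7) not in TLB -> MISS, insert
vaddr=382: (5,7) in TLB -> HIT

Answer: MISS HIT MISS HIT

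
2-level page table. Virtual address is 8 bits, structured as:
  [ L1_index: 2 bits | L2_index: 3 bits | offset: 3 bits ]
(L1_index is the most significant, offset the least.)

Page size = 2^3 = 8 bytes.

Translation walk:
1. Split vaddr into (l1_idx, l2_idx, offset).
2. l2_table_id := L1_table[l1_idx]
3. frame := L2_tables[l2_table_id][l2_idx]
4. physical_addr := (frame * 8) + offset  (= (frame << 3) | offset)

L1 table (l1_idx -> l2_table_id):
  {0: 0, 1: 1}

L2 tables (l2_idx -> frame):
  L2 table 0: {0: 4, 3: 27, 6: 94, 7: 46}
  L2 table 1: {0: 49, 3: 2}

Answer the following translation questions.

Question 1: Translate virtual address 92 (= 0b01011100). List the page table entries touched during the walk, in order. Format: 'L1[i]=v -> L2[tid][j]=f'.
vaddr = 92 = 0b01011100
Split: l1_idx=1, l2_idx=3, offset=4

Answer: L1[1]=1 -> L2[1][3]=2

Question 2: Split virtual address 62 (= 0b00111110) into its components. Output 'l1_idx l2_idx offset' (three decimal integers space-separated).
vaddr = 62 = 0b00111110
  top 2 bits -> l1_idx = 0
  next 3 bits -> l2_idx = 7
  bottom 3 bits -> offset = 6

Answer: 0 7 6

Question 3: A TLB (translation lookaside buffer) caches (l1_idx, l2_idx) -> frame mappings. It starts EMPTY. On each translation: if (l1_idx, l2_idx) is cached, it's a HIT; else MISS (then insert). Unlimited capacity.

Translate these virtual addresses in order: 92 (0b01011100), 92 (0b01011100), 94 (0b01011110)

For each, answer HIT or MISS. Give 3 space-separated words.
vaddr=92: (1,3) not in TLB -> MISS, insert
vaddr=92: (1,3) in TLB -> HIT
vaddr=94: (1,3) in TLB -> HIT

Answer: MISS HIT HIT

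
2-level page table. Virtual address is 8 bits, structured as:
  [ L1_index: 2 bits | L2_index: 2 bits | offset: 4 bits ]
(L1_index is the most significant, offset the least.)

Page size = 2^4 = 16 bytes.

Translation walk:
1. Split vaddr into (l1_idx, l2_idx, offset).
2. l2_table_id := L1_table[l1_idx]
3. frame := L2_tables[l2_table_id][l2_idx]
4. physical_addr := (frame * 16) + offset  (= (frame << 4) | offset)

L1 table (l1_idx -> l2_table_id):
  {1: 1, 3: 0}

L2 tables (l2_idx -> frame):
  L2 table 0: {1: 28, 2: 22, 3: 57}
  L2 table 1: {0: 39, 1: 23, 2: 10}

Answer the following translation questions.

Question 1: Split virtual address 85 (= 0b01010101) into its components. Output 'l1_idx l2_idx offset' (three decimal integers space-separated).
Answer: 1 1 5

Derivation:
vaddr = 85 = 0b01010101
  top 2 bits -> l1_idx = 1
  next 2 bits -> l2_idx = 1
  bottom 4 bits -> offset = 5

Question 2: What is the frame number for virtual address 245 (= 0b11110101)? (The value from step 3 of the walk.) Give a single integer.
Answer: 57

Derivation:
vaddr = 245: l1_idx=3, l2_idx=3
L1[3] = 0; L2[0][3] = 57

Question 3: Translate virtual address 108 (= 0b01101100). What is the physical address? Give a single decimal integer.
vaddr = 108 = 0b01101100
Split: l1_idx=1, l2_idx=2, offset=12
L1[1] = 1
L2[1][2] = 10
paddr = 10 * 16 + 12 = 172

Answer: 172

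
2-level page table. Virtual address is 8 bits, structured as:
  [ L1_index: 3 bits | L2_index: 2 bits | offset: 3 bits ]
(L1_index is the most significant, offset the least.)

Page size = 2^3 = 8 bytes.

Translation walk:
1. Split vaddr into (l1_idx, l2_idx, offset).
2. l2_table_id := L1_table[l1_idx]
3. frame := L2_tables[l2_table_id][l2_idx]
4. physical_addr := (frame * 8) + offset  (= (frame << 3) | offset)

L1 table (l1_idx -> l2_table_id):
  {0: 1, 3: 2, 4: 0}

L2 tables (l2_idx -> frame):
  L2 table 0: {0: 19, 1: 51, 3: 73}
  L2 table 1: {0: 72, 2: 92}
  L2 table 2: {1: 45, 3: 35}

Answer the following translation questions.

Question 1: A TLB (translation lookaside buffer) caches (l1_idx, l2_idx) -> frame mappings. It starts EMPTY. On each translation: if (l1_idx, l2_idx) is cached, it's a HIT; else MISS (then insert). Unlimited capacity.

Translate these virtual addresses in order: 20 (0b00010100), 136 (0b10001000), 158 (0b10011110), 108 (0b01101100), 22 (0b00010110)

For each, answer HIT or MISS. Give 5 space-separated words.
Answer: MISS MISS MISS MISS HIT

Derivation:
vaddr=20: (0,2) not in TLB -> MISS, insert
vaddr=136: (4,1) not in TLB -> MISS, insert
vaddr=158: (4,3) not in TLB -> MISS, insert
vaddr=108: (3,1) not in TLB -> MISS, insert
vaddr=22: (0,2) in TLB -> HIT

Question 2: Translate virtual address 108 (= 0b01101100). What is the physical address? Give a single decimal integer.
vaddr = 108 = 0b01101100
Split: l1_idx=3, l2_idx=1, offset=4
L1[3] = 2
L2[2][1] = 45
paddr = 45 * 8 + 4 = 364

Answer: 364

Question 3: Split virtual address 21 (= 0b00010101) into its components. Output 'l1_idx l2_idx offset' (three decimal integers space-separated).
vaddr = 21 = 0b00010101
  top 3 bits -> l1_idx = 0
  next 2 bits -> l2_idx = 2
  bottom 3 bits -> offset = 5

Answer: 0 2 5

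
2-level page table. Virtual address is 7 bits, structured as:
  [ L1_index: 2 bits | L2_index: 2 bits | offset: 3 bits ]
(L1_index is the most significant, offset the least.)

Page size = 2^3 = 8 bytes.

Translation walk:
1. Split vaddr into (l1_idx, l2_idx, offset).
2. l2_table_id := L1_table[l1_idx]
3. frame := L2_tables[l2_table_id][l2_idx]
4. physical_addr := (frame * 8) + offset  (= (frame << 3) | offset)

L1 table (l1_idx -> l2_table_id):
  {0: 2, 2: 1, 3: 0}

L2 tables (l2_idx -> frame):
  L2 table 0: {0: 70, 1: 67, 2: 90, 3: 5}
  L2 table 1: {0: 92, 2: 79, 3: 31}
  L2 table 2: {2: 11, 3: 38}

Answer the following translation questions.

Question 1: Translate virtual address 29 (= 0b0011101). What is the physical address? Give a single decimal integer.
Answer: 309

Derivation:
vaddr = 29 = 0b0011101
Split: l1_idx=0, l2_idx=3, offset=5
L1[0] = 2
L2[2][3] = 38
paddr = 38 * 8 + 5 = 309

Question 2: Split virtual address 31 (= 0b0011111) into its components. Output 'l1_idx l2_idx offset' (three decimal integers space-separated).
Answer: 0 3 7

Derivation:
vaddr = 31 = 0b0011111
  top 2 bits -> l1_idx = 0
  next 2 bits -> l2_idx = 3
  bottom 3 bits -> offset = 7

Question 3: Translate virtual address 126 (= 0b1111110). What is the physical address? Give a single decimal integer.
Answer: 46

Derivation:
vaddr = 126 = 0b1111110
Split: l1_idx=3, l2_idx=3, offset=6
L1[3] = 0
L2[0][3] = 5
paddr = 5 * 8 + 6 = 46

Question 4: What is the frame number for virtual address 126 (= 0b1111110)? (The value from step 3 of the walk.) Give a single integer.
Answer: 5

Derivation:
vaddr = 126: l1_idx=3, l2_idx=3
L1[3] = 0; L2[0][3] = 5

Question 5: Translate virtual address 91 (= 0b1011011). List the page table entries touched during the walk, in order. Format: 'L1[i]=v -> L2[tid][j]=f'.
vaddr = 91 = 0b1011011
Split: l1_idx=2, l2_idx=3, offset=3

Answer: L1[2]=1 -> L2[1][3]=31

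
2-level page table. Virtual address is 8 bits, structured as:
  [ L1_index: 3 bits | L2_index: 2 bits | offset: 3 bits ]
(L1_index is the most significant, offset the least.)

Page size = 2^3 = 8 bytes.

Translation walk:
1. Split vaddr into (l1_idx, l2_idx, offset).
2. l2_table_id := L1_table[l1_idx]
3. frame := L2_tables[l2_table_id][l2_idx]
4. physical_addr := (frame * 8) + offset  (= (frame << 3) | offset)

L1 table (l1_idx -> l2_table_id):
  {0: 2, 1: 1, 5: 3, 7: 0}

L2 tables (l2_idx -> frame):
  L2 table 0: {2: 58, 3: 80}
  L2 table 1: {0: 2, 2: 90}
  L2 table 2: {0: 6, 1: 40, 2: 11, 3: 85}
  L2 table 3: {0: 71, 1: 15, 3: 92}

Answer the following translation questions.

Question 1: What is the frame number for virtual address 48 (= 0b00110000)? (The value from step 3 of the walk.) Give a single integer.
Answer: 90

Derivation:
vaddr = 48: l1_idx=1, l2_idx=2
L1[1] = 1; L2[1][2] = 90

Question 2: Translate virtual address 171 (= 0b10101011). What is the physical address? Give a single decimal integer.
vaddr = 171 = 0b10101011
Split: l1_idx=5, l2_idx=1, offset=3
L1[5] = 3
L2[3][1] = 15
paddr = 15 * 8 + 3 = 123

Answer: 123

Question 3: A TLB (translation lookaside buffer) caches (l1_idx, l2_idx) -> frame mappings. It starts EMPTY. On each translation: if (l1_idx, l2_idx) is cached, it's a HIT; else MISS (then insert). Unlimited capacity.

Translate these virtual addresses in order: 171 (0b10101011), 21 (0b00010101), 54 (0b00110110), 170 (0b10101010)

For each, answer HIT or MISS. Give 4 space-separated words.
Answer: MISS MISS MISS HIT

Derivation:
vaddr=171: (5,1) not in TLB -> MISS, insert
vaddr=21: (0,2) not in TLB -> MISS, insert
vaddr=54: (1,2) not in TLB -> MISS, insert
vaddr=170: (5,1) in TLB -> HIT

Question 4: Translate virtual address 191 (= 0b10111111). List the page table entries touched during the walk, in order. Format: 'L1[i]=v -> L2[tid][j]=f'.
Answer: L1[5]=3 -> L2[3][3]=92

Derivation:
vaddr = 191 = 0b10111111
Split: l1_idx=5, l2_idx=3, offset=7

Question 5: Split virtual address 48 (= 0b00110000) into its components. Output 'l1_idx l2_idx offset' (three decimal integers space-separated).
Answer: 1 2 0

Derivation:
vaddr = 48 = 0b00110000
  top 3 bits -> l1_idx = 1
  next 2 bits -> l2_idx = 2
  bottom 3 bits -> offset = 0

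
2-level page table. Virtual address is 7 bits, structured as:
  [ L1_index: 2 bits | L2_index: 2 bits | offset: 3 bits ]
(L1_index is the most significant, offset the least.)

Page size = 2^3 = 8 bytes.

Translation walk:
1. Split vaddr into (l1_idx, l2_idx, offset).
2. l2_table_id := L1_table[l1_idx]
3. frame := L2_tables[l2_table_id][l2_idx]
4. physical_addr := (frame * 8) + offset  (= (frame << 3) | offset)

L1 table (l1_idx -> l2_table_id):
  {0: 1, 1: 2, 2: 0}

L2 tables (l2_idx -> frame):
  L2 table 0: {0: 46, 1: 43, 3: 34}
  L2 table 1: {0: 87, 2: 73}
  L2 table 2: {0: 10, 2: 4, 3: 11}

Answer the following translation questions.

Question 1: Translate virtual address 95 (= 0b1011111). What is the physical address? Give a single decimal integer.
Answer: 279

Derivation:
vaddr = 95 = 0b1011111
Split: l1_idx=2, l2_idx=3, offset=7
L1[2] = 0
L2[0][3] = 34
paddr = 34 * 8 + 7 = 279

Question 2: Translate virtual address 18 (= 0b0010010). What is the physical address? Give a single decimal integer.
vaddr = 18 = 0b0010010
Split: l1_idx=0, l2_idx=2, offset=2
L1[0] = 1
L2[1][2] = 73
paddr = 73 * 8 + 2 = 586

Answer: 586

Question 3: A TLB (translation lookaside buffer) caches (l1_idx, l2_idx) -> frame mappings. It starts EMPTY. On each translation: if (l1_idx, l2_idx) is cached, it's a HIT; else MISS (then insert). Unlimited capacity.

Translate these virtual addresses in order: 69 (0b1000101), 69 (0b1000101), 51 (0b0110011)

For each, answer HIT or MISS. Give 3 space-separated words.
Answer: MISS HIT MISS

Derivation:
vaddr=69: (2,0) not in TLB -> MISS, insert
vaddr=69: (2,0) in TLB -> HIT
vaddr=51: (1,2) not in TLB -> MISS, insert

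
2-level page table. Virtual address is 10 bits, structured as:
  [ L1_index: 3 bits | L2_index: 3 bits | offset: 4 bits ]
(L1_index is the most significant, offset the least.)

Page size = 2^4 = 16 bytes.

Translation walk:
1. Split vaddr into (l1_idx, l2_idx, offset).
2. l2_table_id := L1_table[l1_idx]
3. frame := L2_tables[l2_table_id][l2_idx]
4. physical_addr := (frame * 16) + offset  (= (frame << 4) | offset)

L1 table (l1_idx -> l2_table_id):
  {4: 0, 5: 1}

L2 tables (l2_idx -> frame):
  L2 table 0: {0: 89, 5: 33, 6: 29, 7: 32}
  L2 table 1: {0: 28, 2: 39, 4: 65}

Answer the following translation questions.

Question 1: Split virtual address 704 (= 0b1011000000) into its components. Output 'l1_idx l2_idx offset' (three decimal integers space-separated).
Answer: 5 4 0

Derivation:
vaddr = 704 = 0b1011000000
  top 3 bits -> l1_idx = 5
  next 3 bits -> l2_idx = 4
  bottom 4 bits -> offset = 0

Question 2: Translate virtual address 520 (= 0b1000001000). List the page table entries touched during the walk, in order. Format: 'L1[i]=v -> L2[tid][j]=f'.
vaddr = 520 = 0b1000001000
Split: l1_idx=4, l2_idx=0, offset=8

Answer: L1[4]=0 -> L2[0][0]=89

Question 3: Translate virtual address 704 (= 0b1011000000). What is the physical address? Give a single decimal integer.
Answer: 1040

Derivation:
vaddr = 704 = 0b1011000000
Split: l1_idx=5, l2_idx=4, offset=0
L1[5] = 1
L2[1][4] = 65
paddr = 65 * 16 + 0 = 1040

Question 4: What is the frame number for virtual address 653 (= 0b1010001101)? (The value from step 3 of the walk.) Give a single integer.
vaddr = 653: l1_idx=5, l2_idx=0
L1[5] = 1; L2[1][0] = 28

Answer: 28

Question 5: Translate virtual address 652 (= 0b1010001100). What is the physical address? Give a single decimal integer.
Answer: 460

Derivation:
vaddr = 652 = 0b1010001100
Split: l1_idx=5, l2_idx=0, offset=12
L1[5] = 1
L2[1][0] = 28
paddr = 28 * 16 + 12 = 460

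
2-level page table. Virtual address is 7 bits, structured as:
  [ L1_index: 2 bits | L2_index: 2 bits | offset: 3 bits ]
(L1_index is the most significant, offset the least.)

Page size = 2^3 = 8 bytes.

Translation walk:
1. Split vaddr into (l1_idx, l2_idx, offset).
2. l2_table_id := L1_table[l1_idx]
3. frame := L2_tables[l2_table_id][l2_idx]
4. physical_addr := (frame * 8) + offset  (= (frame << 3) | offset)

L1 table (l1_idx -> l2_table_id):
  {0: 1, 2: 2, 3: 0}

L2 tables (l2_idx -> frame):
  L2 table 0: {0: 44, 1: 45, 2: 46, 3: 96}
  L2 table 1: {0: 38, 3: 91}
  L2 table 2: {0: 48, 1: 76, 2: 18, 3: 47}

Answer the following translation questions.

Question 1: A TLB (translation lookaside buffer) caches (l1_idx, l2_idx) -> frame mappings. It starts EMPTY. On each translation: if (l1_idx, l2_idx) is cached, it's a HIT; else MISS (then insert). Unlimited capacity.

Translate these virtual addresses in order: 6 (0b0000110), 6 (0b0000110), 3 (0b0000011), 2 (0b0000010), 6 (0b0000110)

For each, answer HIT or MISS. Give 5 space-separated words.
vaddr=6: (0,0) not in TLB -> MISS, insert
vaddr=6: (0,0) in TLB -> HIT
vaddr=3: (0,0) in TLB -> HIT
vaddr=2: (0,0) in TLB -> HIT
vaddr=6: (0,0) in TLB -> HIT

Answer: MISS HIT HIT HIT HIT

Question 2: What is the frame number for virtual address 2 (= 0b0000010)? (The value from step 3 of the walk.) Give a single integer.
vaddr = 2: l1_idx=0, l2_idx=0
L1[0] = 1; L2[1][0] = 38

Answer: 38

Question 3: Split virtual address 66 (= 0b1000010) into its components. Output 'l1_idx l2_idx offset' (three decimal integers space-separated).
Answer: 2 0 2

Derivation:
vaddr = 66 = 0b1000010
  top 2 bits -> l1_idx = 2
  next 2 bits -> l2_idx = 0
  bottom 3 bits -> offset = 2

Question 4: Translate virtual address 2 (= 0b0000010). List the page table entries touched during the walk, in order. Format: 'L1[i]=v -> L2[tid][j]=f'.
Answer: L1[0]=1 -> L2[1][0]=38

Derivation:
vaddr = 2 = 0b0000010
Split: l1_idx=0, l2_idx=0, offset=2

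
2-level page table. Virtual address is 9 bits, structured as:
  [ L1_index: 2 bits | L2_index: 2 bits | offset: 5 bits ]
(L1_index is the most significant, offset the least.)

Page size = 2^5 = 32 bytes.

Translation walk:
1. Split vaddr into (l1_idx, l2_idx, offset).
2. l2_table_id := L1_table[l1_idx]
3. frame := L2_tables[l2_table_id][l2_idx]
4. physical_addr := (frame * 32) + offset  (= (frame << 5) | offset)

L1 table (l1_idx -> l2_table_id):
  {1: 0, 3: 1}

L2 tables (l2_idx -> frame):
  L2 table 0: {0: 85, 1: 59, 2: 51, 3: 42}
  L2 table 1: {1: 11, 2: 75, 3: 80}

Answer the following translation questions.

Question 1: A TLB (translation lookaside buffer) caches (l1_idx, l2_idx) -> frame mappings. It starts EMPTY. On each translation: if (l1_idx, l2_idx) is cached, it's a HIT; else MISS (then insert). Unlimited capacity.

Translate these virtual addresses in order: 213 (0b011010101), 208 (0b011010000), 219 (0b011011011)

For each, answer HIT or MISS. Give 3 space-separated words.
vaddr=213: (1,2) not in TLB -> MISS, insert
vaddr=208: (1,2) in TLB -> HIT
vaddr=219: (1,2) in TLB -> HIT

Answer: MISS HIT HIT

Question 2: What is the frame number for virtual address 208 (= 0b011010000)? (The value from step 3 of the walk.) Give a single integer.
vaddr = 208: l1_idx=1, l2_idx=2
L1[1] = 0; L2[0][2] = 51

Answer: 51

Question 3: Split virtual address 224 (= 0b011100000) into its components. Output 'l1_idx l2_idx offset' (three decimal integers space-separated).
Answer: 1 3 0

Derivation:
vaddr = 224 = 0b011100000
  top 2 bits -> l1_idx = 1
  next 2 bits -> l2_idx = 3
  bottom 5 bits -> offset = 0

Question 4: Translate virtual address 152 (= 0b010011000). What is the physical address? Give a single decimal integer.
Answer: 2744

Derivation:
vaddr = 152 = 0b010011000
Split: l1_idx=1, l2_idx=0, offset=24
L1[1] = 0
L2[0][0] = 85
paddr = 85 * 32 + 24 = 2744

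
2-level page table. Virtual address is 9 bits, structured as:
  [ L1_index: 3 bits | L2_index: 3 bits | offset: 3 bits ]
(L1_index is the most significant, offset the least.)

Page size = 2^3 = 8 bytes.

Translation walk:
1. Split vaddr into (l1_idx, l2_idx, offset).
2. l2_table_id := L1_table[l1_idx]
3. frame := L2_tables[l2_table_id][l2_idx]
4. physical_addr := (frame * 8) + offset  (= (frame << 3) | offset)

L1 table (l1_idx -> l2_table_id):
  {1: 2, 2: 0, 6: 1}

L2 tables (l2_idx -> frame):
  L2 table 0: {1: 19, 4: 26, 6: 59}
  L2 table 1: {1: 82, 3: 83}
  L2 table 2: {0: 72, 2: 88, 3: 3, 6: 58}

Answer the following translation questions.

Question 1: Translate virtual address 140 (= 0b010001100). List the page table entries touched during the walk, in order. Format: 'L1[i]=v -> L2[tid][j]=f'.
Answer: L1[2]=0 -> L2[0][1]=19

Derivation:
vaddr = 140 = 0b010001100
Split: l1_idx=2, l2_idx=1, offset=4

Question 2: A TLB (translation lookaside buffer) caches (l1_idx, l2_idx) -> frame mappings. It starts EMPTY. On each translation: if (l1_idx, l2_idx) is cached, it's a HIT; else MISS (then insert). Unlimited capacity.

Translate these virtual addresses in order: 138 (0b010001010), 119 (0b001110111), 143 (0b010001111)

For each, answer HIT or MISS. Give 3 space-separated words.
vaddr=138: (2,1) not in TLB -> MISS, insert
vaddr=119: (1,6) not in TLB -> MISS, insert
vaddr=143: (2,1) in TLB -> HIT

Answer: MISS MISS HIT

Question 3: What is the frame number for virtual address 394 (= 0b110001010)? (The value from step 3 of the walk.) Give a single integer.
Answer: 82

Derivation:
vaddr = 394: l1_idx=6, l2_idx=1
L1[6] = 1; L2[1][1] = 82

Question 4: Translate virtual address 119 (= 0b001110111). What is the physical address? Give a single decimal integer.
vaddr = 119 = 0b001110111
Split: l1_idx=1, l2_idx=6, offset=7
L1[1] = 2
L2[2][6] = 58
paddr = 58 * 8 + 7 = 471

Answer: 471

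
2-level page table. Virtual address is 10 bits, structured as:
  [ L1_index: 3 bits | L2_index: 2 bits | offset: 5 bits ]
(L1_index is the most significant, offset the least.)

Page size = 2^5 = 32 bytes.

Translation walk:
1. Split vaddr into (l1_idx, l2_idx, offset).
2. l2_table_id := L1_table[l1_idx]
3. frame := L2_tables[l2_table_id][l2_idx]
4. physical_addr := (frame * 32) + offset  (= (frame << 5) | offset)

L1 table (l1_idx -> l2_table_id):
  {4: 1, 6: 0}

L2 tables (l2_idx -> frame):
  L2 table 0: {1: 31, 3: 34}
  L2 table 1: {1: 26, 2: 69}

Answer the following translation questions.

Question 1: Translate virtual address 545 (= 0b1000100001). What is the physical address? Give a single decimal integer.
Answer: 833

Derivation:
vaddr = 545 = 0b1000100001
Split: l1_idx=4, l2_idx=1, offset=1
L1[4] = 1
L2[1][1] = 26
paddr = 26 * 32 + 1 = 833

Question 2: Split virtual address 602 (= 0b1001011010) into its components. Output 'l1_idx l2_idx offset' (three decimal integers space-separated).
Answer: 4 2 26

Derivation:
vaddr = 602 = 0b1001011010
  top 3 bits -> l1_idx = 4
  next 2 bits -> l2_idx = 2
  bottom 5 bits -> offset = 26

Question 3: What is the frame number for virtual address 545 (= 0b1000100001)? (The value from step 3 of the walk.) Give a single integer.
vaddr = 545: l1_idx=4, l2_idx=1
L1[4] = 1; L2[1][1] = 26

Answer: 26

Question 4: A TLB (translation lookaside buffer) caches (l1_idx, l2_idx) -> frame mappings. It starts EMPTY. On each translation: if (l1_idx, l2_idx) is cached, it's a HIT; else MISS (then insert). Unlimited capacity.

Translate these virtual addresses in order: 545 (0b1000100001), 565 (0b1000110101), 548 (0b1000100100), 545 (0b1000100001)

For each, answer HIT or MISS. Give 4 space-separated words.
Answer: MISS HIT HIT HIT

Derivation:
vaddr=545: (4,1) not in TLB -> MISS, insert
vaddr=565: (4,1) in TLB -> HIT
vaddr=548: (4,1) in TLB -> HIT
vaddr=545: (4,1) in TLB -> HIT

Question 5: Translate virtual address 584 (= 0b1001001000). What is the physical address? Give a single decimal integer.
Answer: 2216

Derivation:
vaddr = 584 = 0b1001001000
Split: l1_idx=4, l2_idx=2, offset=8
L1[4] = 1
L2[1][2] = 69
paddr = 69 * 32 + 8 = 2216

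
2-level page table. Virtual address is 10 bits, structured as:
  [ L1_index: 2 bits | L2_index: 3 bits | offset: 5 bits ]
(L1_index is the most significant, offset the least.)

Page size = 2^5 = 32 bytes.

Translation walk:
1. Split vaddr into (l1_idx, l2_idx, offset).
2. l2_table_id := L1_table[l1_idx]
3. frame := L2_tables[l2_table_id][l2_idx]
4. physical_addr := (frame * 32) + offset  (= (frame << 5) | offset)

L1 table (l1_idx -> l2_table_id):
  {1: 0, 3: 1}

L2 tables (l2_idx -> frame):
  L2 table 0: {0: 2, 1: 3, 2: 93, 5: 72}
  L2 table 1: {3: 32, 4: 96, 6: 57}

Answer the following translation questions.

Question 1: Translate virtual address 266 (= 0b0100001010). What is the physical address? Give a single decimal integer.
Answer: 74

Derivation:
vaddr = 266 = 0b0100001010
Split: l1_idx=1, l2_idx=0, offset=10
L1[1] = 0
L2[0][0] = 2
paddr = 2 * 32 + 10 = 74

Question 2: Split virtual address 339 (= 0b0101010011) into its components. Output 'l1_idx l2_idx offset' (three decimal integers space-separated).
vaddr = 339 = 0b0101010011
  top 2 bits -> l1_idx = 1
  next 3 bits -> l2_idx = 2
  bottom 5 bits -> offset = 19

Answer: 1 2 19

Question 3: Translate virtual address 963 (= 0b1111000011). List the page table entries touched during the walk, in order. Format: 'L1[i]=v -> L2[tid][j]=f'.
Answer: L1[3]=1 -> L2[1][6]=57

Derivation:
vaddr = 963 = 0b1111000011
Split: l1_idx=3, l2_idx=6, offset=3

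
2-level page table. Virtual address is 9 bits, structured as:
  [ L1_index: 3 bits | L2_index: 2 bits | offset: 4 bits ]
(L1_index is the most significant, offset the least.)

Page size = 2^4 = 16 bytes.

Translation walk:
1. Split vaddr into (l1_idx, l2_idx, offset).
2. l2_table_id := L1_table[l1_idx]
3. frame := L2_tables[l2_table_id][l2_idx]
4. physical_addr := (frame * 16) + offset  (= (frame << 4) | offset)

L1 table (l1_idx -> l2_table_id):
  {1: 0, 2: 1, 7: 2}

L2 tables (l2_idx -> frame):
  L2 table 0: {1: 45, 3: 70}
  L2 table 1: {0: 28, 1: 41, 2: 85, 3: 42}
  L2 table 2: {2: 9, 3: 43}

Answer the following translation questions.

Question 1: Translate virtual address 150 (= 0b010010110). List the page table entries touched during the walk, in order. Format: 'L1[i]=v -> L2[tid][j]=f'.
Answer: L1[2]=1 -> L2[1][1]=41

Derivation:
vaddr = 150 = 0b010010110
Split: l1_idx=2, l2_idx=1, offset=6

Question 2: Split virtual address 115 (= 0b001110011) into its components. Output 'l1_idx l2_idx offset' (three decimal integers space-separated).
Answer: 1 3 3

Derivation:
vaddr = 115 = 0b001110011
  top 3 bits -> l1_idx = 1
  next 2 bits -> l2_idx = 3
  bottom 4 bits -> offset = 3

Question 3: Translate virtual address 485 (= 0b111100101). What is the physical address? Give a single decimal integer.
vaddr = 485 = 0b111100101
Split: l1_idx=7, l2_idx=2, offset=5
L1[7] = 2
L2[2][2] = 9
paddr = 9 * 16 + 5 = 149

Answer: 149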